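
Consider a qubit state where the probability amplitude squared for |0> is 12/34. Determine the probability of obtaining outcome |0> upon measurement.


|alpha|^2 = 12/34 = 0.3529
|beta|^2 = 1 - 12/34 = 22/34 = 0.6471
P(|0>) = |alpha|^2 = 0.3529

0.3529


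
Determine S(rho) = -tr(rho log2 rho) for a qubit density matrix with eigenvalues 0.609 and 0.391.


S = -p*log2(p) - (1-p)*log2(1-p)
p = 0.6090, 1-p = 0.3910
= -0.6090 * log2(0.6090) - 0.3910 * log2(0.3910)
= -(-0.4357) - (-0.5297)
= 0.9654

0.9654


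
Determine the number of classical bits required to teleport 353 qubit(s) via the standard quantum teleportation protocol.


Quantum teleportation requires 2 classical bits per qubit teleported.
353 qubit(s) -> 2 * 353 = 706 classical bits

706


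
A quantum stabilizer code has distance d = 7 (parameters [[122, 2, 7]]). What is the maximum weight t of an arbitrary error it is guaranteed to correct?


Code parameters: [[122, 2, 7]], distance d = 7.
Number of correctable errors = floor((d-1)/2)
= floor((7 - 1)/2)
= floor(6/2)
= 3

3


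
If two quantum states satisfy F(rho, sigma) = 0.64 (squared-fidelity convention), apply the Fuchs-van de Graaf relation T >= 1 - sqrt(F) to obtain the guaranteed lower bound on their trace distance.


Fuchs-van de Graaf (squared-fidelity convention): 1 - sqrt(F) <= T <= sqrt(1 - F).
Lower bound: T >= 1 - sqrt(F)
sqrt(F) = sqrt(0.64) = 0.8000
T >= 1 - 0.8000
T >= 0.2000

0.2000


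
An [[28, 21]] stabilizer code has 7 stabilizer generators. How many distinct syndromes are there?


Each stabilizer generator gives a binary (+1 or -1) measurement outcome.
With 7 independent generators:
Total syndromes = 2^7
= 128

128


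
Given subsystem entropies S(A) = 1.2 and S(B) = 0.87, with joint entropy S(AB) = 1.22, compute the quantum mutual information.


I(A:B) = S(A) + S(B) - S(AB)
= 1.2 + 0.87 - 1.22
= 0.8500

0.8500


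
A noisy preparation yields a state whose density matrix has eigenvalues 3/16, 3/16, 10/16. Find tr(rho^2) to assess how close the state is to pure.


tr(rho^2) = sum of eigenvalues squared
= (3/16)^2 + (3/16)^2 + (10/16)^2
= (9 + 9 + 100) / 256
= 118/256
= 0.4609

0.4609


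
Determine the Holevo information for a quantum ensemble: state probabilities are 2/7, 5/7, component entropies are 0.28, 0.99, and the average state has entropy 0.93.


chi = S(rho) - sum_i p_i * S(rho_i)
Weighted entropy = 2/7 * 0.28 + 5/7 * 0.99
= 0.7871
chi = 0.93 - 0.7871
= 0.1429

0.1429


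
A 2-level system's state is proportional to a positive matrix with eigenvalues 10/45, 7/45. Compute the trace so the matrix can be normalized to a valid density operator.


tr(M) = sum of eigenvalues
= 10/45 + 7/45
= 17/45
= 0.3778

0.3778


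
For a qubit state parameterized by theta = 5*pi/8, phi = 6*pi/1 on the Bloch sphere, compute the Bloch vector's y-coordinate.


theta = 1.9635, phi = 18.8496
r_y = sin(theta)*sin(phi) = 0.9239 * 0.0000
r_y = 0.0000

0.0000


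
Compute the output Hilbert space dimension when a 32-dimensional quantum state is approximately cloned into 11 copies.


Output space = H^(tensor 11) where dim(H) = 32
dim = 32^11
= 1024 (after 2 factors)
= 32768 (after 3 factors)
= 1048576 (after 4 factors)
= 33554432 (after 5 factors)
= 1073741824 (after 6 factors)
= 34359738368 (after 7 factors)
= 1099511627776 (after 8 factors)
= 35184372088832 (after 9 factors)
= 1125899906842624 (after 10 factors)
= 36028797018963968 (after 11 factors)
= 36028797018963968

36028797018963968


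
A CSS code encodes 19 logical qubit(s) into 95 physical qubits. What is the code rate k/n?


Code rate R = k/n
= 19/95
= 0.2000

0.2000


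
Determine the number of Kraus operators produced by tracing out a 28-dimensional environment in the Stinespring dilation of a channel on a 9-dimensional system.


Tracing out the environment in an orthonormal basis {|i>_E} gives Kraus operators K_i = <i|_E U |0>_E.
Number of Kraus operators = dim(H_env) = d_env
= 28

28


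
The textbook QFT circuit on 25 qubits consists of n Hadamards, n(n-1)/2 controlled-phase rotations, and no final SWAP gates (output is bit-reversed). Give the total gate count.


Hadamard gates: 25
Controlled rotations: n*(n-1)/2 = 25*24/2 = 300
SWAP gates: 0 (omitted)
Total = 25 + 300
= 325

325


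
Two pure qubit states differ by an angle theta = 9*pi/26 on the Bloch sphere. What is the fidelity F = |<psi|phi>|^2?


For states separated by angle theta on Bloch sphere:
F = cos^2(theta/2)
theta = 9*pi/26 = 1.0875
theta/2 = 0.5437
cos(theta/2) = 0.8558
F = 0.7324

0.7324


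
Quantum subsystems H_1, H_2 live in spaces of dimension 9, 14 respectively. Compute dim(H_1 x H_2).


dim(H_1 x H_2) = 9 * 14
= 126

126


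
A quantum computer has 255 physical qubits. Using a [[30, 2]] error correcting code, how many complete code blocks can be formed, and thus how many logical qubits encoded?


Each code block uses 30 physical qubits for 2 logical qubit(s).
Number of complete blocks = floor(255 / 30) = 8
Logical qubits = 8 * 2
= 16

16


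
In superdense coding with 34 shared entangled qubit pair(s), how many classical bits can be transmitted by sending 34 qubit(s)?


Superdense coding allows 2 classical bits per shared entangled pair.
34 pair(s) -> 2 * 34 = 68 classical bits

68


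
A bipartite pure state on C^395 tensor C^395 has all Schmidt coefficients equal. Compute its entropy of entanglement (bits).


For a maximally entangled state in d x d:
S = log2(d) = log2(395)
= 8.6257

8.6257


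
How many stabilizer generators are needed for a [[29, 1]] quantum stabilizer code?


For an [[n,k]] stabilizer code:
Number of stabilizer generators = n - k
= 29 - 1
= 28

28


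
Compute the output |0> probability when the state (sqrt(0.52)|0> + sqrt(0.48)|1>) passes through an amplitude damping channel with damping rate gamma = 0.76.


For amplitude damping with parameter gamma on state sqrt(a)|0> + sqrt(b)|1>:
alpha^2 = 0.52, beta^2 = 0.48
P(|0>) = alpha^2 + gamma * beta^2
= 0.52 + 0.76 * 0.48
= 0.52 + 0.3648
= 0.8848

0.8848


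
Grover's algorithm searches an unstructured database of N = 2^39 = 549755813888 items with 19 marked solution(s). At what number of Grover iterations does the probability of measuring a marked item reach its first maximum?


After j Grover iterations the success probability is P(j) = sin^2((2j+1)*theta), where sin(theta) = sqrt(k/N).
N = 2^39 = 549755813888, k = 19
sin(theta) = sqrt(k/N) = 5.87884331e-06
theta = arcsin(sqrt(k/N)) = 5.87884331e-06 rad
P(j) reaches its first maximum when (2j+1)*theta is as close as possible to pi/2, i.e. j = round(pi/(4*theta) - 1/2).
pi/(4*theta) - 1/2 = 133596.8970
(For comparison, the common estimate pi/4 * sqrt(N/k) = 133597.3970; the exact maximiser is used here.)
Optimal iterations = 133597

133597


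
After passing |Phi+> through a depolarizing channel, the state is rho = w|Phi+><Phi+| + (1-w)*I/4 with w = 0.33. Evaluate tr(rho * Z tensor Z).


|Phi+> = (|00> + |11>)/sqrt(2)
For the pure Bell state, <Z_A Z_B> = +1 (Bell-state Pauli correlator).
The maximally-mixed part I/4 has tr(I/4 * P tensor P) = 0 for any traceless Pauli P.
So <Z_A Z_B>_rho = w * (+1) + (1 - w) * 0
= 0.33 * (+1)
= 0.3300

0.3300


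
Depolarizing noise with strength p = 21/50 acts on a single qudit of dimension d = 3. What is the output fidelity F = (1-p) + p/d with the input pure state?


F = (1-p) + p/d
= (1 - 0.4200) + 0.4200/3
= 0.5800 + 0.1400
= 0.7200

0.7200


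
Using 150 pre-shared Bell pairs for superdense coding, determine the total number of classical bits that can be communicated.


Superdense coding allows 2 classical bits per shared entangled pair.
150 pair(s) -> 2 * 150 = 300 classical bits

300


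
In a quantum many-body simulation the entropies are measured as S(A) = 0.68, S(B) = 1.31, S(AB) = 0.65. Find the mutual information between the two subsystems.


I(A:B) = S(A) + S(B) - S(AB)
= 0.68 + 1.31 - 0.65
= 1.3400

1.3400


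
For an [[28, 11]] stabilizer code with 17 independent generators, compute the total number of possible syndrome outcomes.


Each stabilizer generator gives a binary (+1 or -1) measurement outcome.
With 17 independent generators:
Total syndromes = 2^17
= 131072

131072


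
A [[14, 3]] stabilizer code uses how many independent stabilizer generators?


For an [[n,k]] stabilizer code:
Number of stabilizer generators = n - k
= 14 - 3
= 11

11


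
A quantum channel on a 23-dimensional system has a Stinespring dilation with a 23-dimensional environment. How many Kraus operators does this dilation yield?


Tracing out the environment in an orthonormal basis {|i>_E} gives Kraus operators K_i = <i|_E U |0>_E.
Number of Kraus operators = dim(H_env) = d_env
= 23

23


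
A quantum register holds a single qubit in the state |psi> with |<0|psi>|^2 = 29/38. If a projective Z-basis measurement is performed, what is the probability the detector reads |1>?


|alpha|^2 = 29/38 = 0.7632
|beta|^2 = 1 - 29/38 = 9/38 = 0.2368
P(|1>) = |beta|^2 = 0.2368

0.2368


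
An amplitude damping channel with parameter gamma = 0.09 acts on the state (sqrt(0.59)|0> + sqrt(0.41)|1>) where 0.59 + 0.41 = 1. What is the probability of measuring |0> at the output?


For amplitude damping with parameter gamma on state sqrt(a)|0> + sqrt(b)|1>:
alpha^2 = 0.59, beta^2 = 0.41
P(|0>) = alpha^2 + gamma * beta^2
= 0.59 + 0.09 * 0.41
= 0.59 + 0.0369
= 0.6269

0.6269


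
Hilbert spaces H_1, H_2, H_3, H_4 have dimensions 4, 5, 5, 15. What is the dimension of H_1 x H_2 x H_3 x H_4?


dim(H_1 x H_2 x H_3 x H_4) = 4 * 5 * 5 * 15
= 20 * 5 * 15
= 100 * 15
= 1500

1500


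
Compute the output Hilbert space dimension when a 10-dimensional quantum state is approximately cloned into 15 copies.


Output space = H^(tensor 15) where dim(H) = 10
dim = 10^15
= 100 (after 2 factors)
= 1000 (after 3 factors)
= 10000 (after 4 factors)
= 100000 (after 5 factors)
= 1000000 (after 6 factors)
= 10000000 (after 7 factors)
= 100000000 (after 8 factors)
= 1000000000 (after 9 factors)
= 10000000000 (after 10 factors)
= 100000000000 (after 11 factors)
= 1000000000000 (after 12 factors)
= 10000000000000 (after 13 factors)
= 100000000000000 (after 14 factors)
= 1000000000000000 (after 15 factors)
= 1000000000000000

1000000000000000


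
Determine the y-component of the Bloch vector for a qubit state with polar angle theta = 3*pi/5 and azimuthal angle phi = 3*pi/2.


theta = 1.8850, phi = 4.7124
r_y = sin(theta)*sin(phi) = 0.9511 * -1.0000
r_y = -0.9511

-0.9511


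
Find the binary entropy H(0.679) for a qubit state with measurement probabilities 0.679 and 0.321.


S = -p*log2(p) - (1-p)*log2(1-p)
p = 0.6790, 1-p = 0.3210
= -0.6790 * log2(0.6790) - 0.3210 * log2(0.3210)
= -(-0.3792) - (-0.5262)
= 0.9055

0.9055


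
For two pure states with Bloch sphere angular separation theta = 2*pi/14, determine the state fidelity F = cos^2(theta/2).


For states separated by angle theta on Bloch sphere:
F = cos^2(theta/2)
theta = 2*pi/14 = 0.4488
theta/2 = 0.2244
cos(theta/2) = 0.9749
F = 0.9505

0.9505


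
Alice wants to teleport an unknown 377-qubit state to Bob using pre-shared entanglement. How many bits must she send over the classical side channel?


Quantum teleportation requires 2 classical bits per qubit teleported.
377 qubit(s) -> 2 * 377 = 754 classical bits

754


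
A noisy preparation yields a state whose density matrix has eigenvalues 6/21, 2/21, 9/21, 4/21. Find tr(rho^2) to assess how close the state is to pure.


tr(rho^2) = sum of eigenvalues squared
= (6/21)^2 + (2/21)^2 + (9/21)^2 + (4/21)^2
= (36 + 4 + 81 + 16) / 441
= 137/441
= 0.3107

0.3107


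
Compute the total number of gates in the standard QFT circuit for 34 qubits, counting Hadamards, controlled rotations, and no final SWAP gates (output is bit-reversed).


Hadamard gates: 34
Controlled rotations: n*(n-1)/2 = 34*33/2 = 561
SWAP gates: 0 (omitted)
Total = 34 + 561
= 595

595


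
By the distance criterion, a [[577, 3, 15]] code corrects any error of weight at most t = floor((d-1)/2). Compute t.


Code parameters: [[577, 3, 15]], distance d = 15.
Number of correctable errors = floor((d-1)/2)
= floor((15 - 1)/2)
= floor(14/2)
= 7

7


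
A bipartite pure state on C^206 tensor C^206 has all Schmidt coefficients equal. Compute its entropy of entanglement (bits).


For a maximally entangled state in d x d:
S = log2(d) = log2(206)
= 7.6865

7.6865


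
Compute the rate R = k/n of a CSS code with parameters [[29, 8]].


Code rate R = k/n
= 8/29
= 0.2759

0.2759


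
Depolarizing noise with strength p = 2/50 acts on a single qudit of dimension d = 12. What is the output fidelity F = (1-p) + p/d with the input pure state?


F = (1-p) + p/d
= (1 - 0.0400) + 0.0400/12
= 0.9600 + 0.0033
= 0.9633

0.9633


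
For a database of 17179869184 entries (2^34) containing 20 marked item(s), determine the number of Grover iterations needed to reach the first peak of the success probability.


After j Grover iterations the success probability is P(j) = sin^2((2j+1)*theta), where sin(theta) = sqrt(k/N).
N = 2^34 = 17179869184, k = 20
sin(theta) = sqrt(k/N) = 3.41196896e-05
theta = arcsin(sqrt(k/N)) = 3.41196896e-05 rad
P(j) reaches its first maximum when (2j+1)*theta is as close as possible to pi/2, i.e. j = round(pi/(4*theta) - 1/2).
pi/(4*theta) - 1/2 = 23018.4129
(For comparison, the common estimate pi/4 * sqrt(N/k) = 23018.9129; the exact maximiser is used here.)
Optimal iterations = 23018

23018


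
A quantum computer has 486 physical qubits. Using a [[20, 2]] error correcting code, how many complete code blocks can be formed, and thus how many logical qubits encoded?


Each code block uses 20 physical qubits for 2 logical qubit(s).
Number of complete blocks = floor(486 / 20) = 24
Logical qubits = 24 * 2
= 48

48


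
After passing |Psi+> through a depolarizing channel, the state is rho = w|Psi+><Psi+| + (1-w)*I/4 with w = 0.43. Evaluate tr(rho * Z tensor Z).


|Psi+> = (|01> + |10>)/sqrt(2)
For the pure Bell state, <Z_A Z_B> = -1 (Bell-state Pauli correlator).
The maximally-mixed part I/4 has tr(I/4 * P tensor P) = 0 for any traceless Pauli P.
So <Z_A Z_B>_rho = w * (-1) + (1 - w) * 0
= 0.43 * (-1)
= -0.4300

-0.4300


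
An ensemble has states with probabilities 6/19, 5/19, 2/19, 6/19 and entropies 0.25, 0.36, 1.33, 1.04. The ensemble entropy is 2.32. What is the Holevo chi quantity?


chi = S(rho) - sum_i p_i * S(rho_i)
Weighted entropy = 6/19 * 0.25 + 5/19 * 0.36 + 2/19 * 1.33 + 6/19 * 1.04
= 0.6421
chi = 2.32 - 0.6421
= 1.6779

1.6779


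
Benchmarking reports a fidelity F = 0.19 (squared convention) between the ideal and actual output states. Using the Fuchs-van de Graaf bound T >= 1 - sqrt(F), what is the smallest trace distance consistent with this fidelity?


Fuchs-van de Graaf (squared-fidelity convention): 1 - sqrt(F) <= T <= sqrt(1 - F).
Lower bound: T >= 1 - sqrt(F)
sqrt(F) = sqrt(0.19) = 0.4359
T >= 1 - 0.4359
T >= 0.5641

0.5641


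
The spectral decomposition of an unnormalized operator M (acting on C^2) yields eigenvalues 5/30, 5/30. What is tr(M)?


tr(M) = sum of eigenvalues
= 5/30 + 5/30
= 10/30
= 0.3333

0.3333


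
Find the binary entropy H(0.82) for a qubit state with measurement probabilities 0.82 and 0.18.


S = -p*log2(p) - (1-p)*log2(1-p)
p = 0.8200, 1-p = 0.1800
= -0.8200 * log2(0.8200) - 0.1800 * log2(0.1800)
= -(-0.2348) - (-0.4453)
= 0.6801

0.6801


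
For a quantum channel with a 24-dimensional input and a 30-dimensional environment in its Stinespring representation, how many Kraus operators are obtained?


Tracing out the environment in an orthonormal basis {|i>_E} gives Kraus operators K_i = <i|_E U |0>_E.
Number of Kraus operators = dim(H_env) = d_env
= 30

30


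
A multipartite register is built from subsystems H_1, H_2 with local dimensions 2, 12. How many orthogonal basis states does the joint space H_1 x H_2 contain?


dim(H_1 x H_2) = 2 * 12
= 24

24


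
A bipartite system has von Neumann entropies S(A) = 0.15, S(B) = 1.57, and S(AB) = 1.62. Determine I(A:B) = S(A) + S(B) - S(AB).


I(A:B) = S(A) + S(B) - S(AB)
= 0.15 + 1.57 - 1.62
= 0.1000

0.1000


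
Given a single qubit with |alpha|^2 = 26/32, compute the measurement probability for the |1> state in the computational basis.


|alpha|^2 = 26/32 = 0.8125
|beta|^2 = 1 - 26/32 = 6/32 = 0.1875
P(|1>) = |beta|^2 = 0.1875

0.1875


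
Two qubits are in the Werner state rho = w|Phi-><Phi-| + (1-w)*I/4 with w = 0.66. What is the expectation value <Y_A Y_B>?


|Phi-> = (|00> - |11>)/sqrt(2)
For the pure Bell state, <Y_A Y_B> = +1 (Bell-state Pauli correlator).
The maximally-mixed part I/4 has tr(I/4 * P tensor P) = 0 for any traceless Pauli P.
So <Y_A Y_B>_rho = w * (+1) + (1 - w) * 0
= 0.66 * (+1)
= 0.6600

0.6600


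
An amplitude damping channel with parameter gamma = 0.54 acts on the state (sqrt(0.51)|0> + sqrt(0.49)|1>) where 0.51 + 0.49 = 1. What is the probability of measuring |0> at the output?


For amplitude damping with parameter gamma on state sqrt(a)|0> + sqrt(b)|1>:
alpha^2 = 0.51, beta^2 = 0.49
P(|0>) = alpha^2 + gamma * beta^2
= 0.51 + 0.54 * 0.49
= 0.51 + 0.2646
= 0.7746

0.7746


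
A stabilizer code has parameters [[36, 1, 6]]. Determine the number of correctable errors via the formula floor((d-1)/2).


Code parameters: [[36, 1, 6]], distance d = 6.
Number of correctable errors = floor((d-1)/2)
= floor((6 - 1)/2)
= floor(5/2)
= 2

2


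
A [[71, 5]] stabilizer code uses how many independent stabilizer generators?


For an [[n,k]] stabilizer code:
Number of stabilizer generators = n - k
= 71 - 5
= 66

66


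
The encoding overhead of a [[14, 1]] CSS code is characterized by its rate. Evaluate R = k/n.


Code rate R = k/n
= 1/14
= 0.0714

0.0714


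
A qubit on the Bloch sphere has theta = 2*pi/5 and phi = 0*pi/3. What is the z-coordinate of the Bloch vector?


theta = 1.2566, phi = 0.0000
r_z = cos(theta) = 0.3090

0.3090


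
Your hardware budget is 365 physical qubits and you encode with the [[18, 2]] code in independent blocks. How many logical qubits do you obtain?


Each code block uses 18 physical qubits for 2 logical qubit(s).
Number of complete blocks = floor(365 / 18) = 20
Logical qubits = 20 * 2
= 40

40


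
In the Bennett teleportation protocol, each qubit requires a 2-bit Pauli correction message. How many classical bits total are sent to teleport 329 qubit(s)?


Quantum teleportation requires 2 classical bits per qubit teleported.
329 qubit(s) -> 2 * 329 = 658 classical bits

658


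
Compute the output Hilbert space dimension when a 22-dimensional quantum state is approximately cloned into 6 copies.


Output space = H^(tensor 6) where dim(H) = 22
dim = 22^6
= 484 (after 2 factors)
= 10648 (after 3 factors)
= 234256 (after 4 factors)
= 5153632 (after 5 factors)
= 113379904 (after 6 factors)
= 113379904

113379904


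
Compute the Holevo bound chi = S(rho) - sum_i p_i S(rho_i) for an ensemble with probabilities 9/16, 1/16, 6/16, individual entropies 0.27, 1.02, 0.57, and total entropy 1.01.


chi = S(rho) - sum_i p_i * S(rho_i)
Weighted entropy = 9/16 * 0.27 + 1/16 * 1.02 + 6/16 * 0.57
= 0.4294
chi = 1.01 - 0.4294
= 0.5806

0.5806


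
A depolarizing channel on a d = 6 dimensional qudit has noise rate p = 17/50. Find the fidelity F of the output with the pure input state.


F = (1-p) + p/d
= (1 - 0.3400) + 0.3400/6
= 0.6600 + 0.0567
= 0.7167

0.7167


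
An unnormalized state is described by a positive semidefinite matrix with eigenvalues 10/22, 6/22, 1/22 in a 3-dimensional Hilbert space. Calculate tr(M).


tr(M) = sum of eigenvalues
= 10/22 + 6/22 + 1/22
= 17/22
= 0.7727

0.7727


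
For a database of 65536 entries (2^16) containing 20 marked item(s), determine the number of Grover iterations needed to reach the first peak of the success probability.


After j Grover iterations the success probability is P(j) = sin^2((2j+1)*theta), where sin(theta) = sqrt(k/N).
N = 2^16 = 65536, k = 20
sin(theta) = sqrt(k/N) = 0.01746928107
theta = arcsin(sqrt(k/N)) = 0.01747016973 rad
P(j) reaches its first maximum when (2j+1)*theta is as close as possible to pi/2, i.e. j = round(pi/(4*theta) - 1/2).
pi/(4*theta) - 1/2 = 44.4565
(For comparison, the common estimate pi/4 * sqrt(N/k) = 44.9588; the exact maximiser is used here.)
Optimal iterations = 44

44


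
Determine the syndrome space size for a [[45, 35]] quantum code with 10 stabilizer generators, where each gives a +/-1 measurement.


Each stabilizer generator gives a binary (+1 or -1) measurement outcome.
With 10 independent generators:
Total syndromes = 2^10
= 1024

1024


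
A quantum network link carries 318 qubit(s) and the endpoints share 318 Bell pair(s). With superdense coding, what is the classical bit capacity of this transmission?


Superdense coding allows 2 classical bits per shared entangled pair.
318 pair(s) -> 2 * 318 = 636 classical bits

636


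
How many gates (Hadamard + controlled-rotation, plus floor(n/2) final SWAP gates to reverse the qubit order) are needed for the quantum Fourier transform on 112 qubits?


Hadamard gates: 112
Controlled rotations: n*(n-1)/2 = 112*111/2 = 6216
SWAP gates: floor(n/2) = floor(112/2) = 56
Total = 112 + 6216 + 56
= 6384

6384


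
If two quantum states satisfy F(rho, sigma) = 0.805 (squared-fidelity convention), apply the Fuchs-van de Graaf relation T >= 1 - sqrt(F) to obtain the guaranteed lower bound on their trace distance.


Fuchs-van de Graaf (squared-fidelity convention): 1 - sqrt(F) <= T <= sqrt(1 - F).
Lower bound: T >= 1 - sqrt(F)
sqrt(F) = sqrt(0.805) = 0.8972
T >= 1 - 0.8972
T >= 0.1028

0.1028


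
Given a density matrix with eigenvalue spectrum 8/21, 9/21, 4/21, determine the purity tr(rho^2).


tr(rho^2) = sum of eigenvalues squared
= (8/21)^2 + (9/21)^2 + (4/21)^2
= (64 + 81 + 16) / 441
= 161/441
= 0.3651

0.3651


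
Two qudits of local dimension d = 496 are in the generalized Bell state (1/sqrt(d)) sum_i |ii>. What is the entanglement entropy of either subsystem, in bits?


For a maximally entangled state in d x d:
S = log2(d) = log2(496)
= 8.9542

8.9542


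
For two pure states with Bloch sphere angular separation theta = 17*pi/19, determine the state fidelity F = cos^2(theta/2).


For states separated by angle theta on Bloch sphere:
F = cos^2(theta/2)
theta = 17*pi/19 = 2.8109
theta/2 = 1.4054
cos(theta/2) = 0.1646
F = 0.0271

0.0271


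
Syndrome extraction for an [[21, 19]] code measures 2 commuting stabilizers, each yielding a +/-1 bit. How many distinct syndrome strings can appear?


Each stabilizer generator gives a binary (+1 or -1) measurement outcome.
With 2 independent generators:
Total syndromes = 2^2
= 4

4


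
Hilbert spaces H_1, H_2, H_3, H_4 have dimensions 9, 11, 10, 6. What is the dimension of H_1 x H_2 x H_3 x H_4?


dim(H_1 x H_2 x H_3 x H_4) = 9 * 11 * 10 * 6
= 99 * 10 * 6
= 990 * 6
= 5940

5940


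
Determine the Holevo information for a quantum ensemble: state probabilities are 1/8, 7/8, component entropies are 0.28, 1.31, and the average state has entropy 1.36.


chi = S(rho) - sum_i p_i * S(rho_i)
Weighted entropy = 1/8 * 0.28 + 7/8 * 1.31
= 1.1812
chi = 1.36 - 1.1812
= 0.1788

0.1788


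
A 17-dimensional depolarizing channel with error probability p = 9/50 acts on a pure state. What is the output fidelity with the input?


F = (1-p) + p/d
= (1 - 0.1800) + 0.1800/17
= 0.8200 + 0.0106
= 0.8306

0.8306


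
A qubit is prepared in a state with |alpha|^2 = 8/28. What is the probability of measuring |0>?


|alpha|^2 = 8/28 = 0.2857
|beta|^2 = 1 - 8/28 = 20/28 = 0.7143
P(|0>) = |alpha|^2 = 0.2857

0.2857


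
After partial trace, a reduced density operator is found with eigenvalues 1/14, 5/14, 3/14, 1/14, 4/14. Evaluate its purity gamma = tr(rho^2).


tr(rho^2) = sum of eigenvalues squared
= (1/14)^2 + (5/14)^2 + (3/14)^2 + (1/14)^2 + (4/14)^2
= (1 + 25 + 9 + 1 + 16) / 196
= 52/196
= 0.2653

0.2653


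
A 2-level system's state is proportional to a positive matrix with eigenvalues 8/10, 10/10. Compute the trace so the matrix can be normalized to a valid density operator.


tr(M) = sum of eigenvalues
= 8/10 + 10/10
= 18/10
= 1.8000

1.8000


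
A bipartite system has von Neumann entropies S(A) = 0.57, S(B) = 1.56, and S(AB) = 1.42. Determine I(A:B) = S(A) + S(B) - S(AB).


I(A:B) = S(A) + S(B) - S(AB)
= 0.57 + 1.56 - 1.42
= 0.7100

0.7100


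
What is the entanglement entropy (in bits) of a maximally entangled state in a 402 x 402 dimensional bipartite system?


For a maximally entangled state in d x d:
S = log2(d) = log2(402)
= 8.6511

8.6511


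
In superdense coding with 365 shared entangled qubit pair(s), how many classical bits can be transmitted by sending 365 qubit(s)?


Superdense coding allows 2 classical bits per shared entangled pair.
365 pair(s) -> 2 * 365 = 730 classical bits

730


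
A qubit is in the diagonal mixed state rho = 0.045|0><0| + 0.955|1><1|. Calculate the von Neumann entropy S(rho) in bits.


S = -p*log2(p) - (1-p)*log2(1-p)
p = 0.0450, 1-p = 0.9550
= -0.0450 * log2(0.0450) - 0.9550 * log2(0.9550)
= -(-0.2013) - (-0.0634)
= 0.2648

0.2648


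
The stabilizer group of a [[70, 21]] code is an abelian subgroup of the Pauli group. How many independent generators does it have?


For an [[n,k]] stabilizer code:
Number of stabilizer generators = n - k
= 70 - 21
= 49

49


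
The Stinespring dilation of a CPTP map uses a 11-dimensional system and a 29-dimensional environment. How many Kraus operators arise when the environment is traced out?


Tracing out the environment in an orthonormal basis {|i>_E} gives Kraus operators K_i = <i|_E U |0>_E.
Number of Kraus operators = dim(H_env) = d_env
= 29

29


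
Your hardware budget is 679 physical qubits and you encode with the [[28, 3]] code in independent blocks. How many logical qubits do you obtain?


Each code block uses 28 physical qubits for 3 logical qubit(s).
Number of complete blocks = floor(679 / 28) = 24
Logical qubits = 24 * 3
= 72

72


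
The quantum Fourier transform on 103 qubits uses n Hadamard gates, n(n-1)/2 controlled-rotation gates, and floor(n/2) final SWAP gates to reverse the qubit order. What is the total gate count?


Hadamard gates: 103
Controlled rotations: n*(n-1)/2 = 103*102/2 = 5253
SWAP gates: floor(n/2) = floor(103/2) = 51
Total = 103 + 5253 + 51
= 5407

5407


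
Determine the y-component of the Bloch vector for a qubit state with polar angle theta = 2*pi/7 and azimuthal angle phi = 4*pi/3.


theta = 0.8976, phi = 4.1888
r_y = sin(theta)*sin(phi) = 0.7818 * -0.8660
r_y = -0.6771

-0.6771


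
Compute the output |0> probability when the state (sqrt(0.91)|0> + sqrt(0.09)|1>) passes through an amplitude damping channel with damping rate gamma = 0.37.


For amplitude damping with parameter gamma on state sqrt(a)|0> + sqrt(b)|1>:
alpha^2 = 0.91, beta^2 = 0.09
P(|0>) = alpha^2 + gamma * beta^2
= 0.91 + 0.37 * 0.09
= 0.91 + 0.0333
= 0.9433

0.9433


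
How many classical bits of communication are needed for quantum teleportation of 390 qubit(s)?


Quantum teleportation requires 2 classical bits per qubit teleported.
390 qubit(s) -> 2 * 390 = 780 classical bits

780


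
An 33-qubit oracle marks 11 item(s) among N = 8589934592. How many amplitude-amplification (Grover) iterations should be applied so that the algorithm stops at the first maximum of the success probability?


After j Grover iterations the success probability is P(j) = sin^2((2j+1)*theta), where sin(theta) = sqrt(k/N).
N = 2^33 = 8589934592, k = 11
sin(theta) = sqrt(k/N) = 3.578503235e-05
theta = arcsin(sqrt(k/N)) = 3.578503235e-05 rad
P(j) reaches its first maximum when (2j+1)*theta is as close as possible to pi/2, i.e. j = round(pi/(4*theta) - 1/2).
pi/(4*theta) - 1/2 = 21947.1723
(For comparison, the common estimate pi/4 * sqrt(N/k) = 21947.6723; the exact maximiser is used here.)
Optimal iterations = 21947

21947


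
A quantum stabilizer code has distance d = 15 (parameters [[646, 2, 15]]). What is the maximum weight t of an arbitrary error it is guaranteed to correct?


Code parameters: [[646, 2, 15]], distance d = 15.
Number of correctable errors = floor((d-1)/2)
= floor((15 - 1)/2)
= floor(14/2)
= 7

7


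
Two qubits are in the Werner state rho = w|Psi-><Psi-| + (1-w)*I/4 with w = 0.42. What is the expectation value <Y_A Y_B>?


|Psi-> = (|01> - |10>)/sqrt(2)
For the pure Bell state, <Y_A Y_B> = -1 (Bell-state Pauli correlator).
The maximally-mixed part I/4 has tr(I/4 * P tensor P) = 0 for any traceless Pauli P.
So <Y_A Y_B>_rho = w * (-1) + (1 - w) * 0
= 0.42 * (-1)
= -0.4200

-0.4200


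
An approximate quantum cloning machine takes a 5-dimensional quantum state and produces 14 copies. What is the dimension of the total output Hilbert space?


Output space = H^(tensor 14) where dim(H) = 5
dim = 5^14
= 25 (after 2 factors)
= 125 (after 3 factors)
= 625 (after 4 factors)
= 3125 (after 5 factors)
= 15625 (after 6 factors)
= 78125 (after 7 factors)
= 390625 (after 8 factors)
= 1953125 (after 9 factors)
= 9765625 (after 10 factors)
= 48828125 (after 11 factors)
= 244140625 (after 12 factors)
= 1220703125 (after 13 factors)
= 6103515625 (after 14 factors)
= 6103515625

6103515625


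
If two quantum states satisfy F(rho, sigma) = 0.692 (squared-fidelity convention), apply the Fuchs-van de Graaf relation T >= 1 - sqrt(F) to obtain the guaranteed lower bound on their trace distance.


Fuchs-van de Graaf (squared-fidelity convention): 1 - sqrt(F) <= T <= sqrt(1 - F).
Lower bound: T >= 1 - sqrt(F)
sqrt(F) = sqrt(0.692) = 0.8319
T >= 1 - 0.8319
T >= 0.1681

0.1681


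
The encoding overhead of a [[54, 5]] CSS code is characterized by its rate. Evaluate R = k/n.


Code rate R = k/n
= 5/54
= 0.0926

0.0926


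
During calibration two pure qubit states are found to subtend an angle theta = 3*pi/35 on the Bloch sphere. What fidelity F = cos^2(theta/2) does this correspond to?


For states separated by angle theta on Bloch sphere:
F = cos^2(theta/2)
theta = 3*pi/35 = 0.2693
theta/2 = 0.1346
cos(theta/2) = 0.9909
F = 0.9820

0.9820


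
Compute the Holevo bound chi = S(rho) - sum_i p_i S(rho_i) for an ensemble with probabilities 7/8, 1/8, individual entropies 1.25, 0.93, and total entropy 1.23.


chi = S(rho) - sum_i p_i * S(rho_i)
Weighted entropy = 7/8 * 1.25 + 1/8 * 0.93
= 1.2100
chi = 1.23 - 1.2100
= 0.0200

0.0200


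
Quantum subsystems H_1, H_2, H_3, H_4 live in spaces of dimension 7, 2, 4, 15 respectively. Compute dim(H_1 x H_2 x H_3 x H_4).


dim(H_1 x H_2 x H_3 x H_4) = 7 * 2 * 4 * 15
= 14 * 4 * 15
= 56 * 15
= 840

840


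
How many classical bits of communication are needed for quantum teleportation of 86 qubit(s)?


Quantum teleportation requires 2 classical bits per qubit teleported.
86 qubit(s) -> 2 * 86 = 172 classical bits

172


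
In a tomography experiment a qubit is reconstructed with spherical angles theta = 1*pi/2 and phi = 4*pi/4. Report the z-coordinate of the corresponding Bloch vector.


theta = 1.5708, phi = 3.1416
r_z = cos(theta) = 0.0000

0.0000


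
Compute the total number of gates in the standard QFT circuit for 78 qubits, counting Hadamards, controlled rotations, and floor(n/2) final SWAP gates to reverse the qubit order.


Hadamard gates: 78
Controlled rotations: n*(n-1)/2 = 78*77/2 = 3003
SWAP gates: floor(n/2) = floor(78/2) = 39
Total = 78 + 3003 + 39
= 3120

3120


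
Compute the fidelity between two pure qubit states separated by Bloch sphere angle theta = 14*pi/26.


For states separated by angle theta on Bloch sphere:
F = cos^2(theta/2)
theta = 14*pi/26 = 1.6916
theta/2 = 0.8458
cos(theta/2) = 0.6631
F = 0.4397

0.4397


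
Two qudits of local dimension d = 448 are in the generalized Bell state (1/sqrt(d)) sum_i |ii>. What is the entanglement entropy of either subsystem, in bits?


For a maximally entangled state in d x d:
S = log2(d) = log2(448)
= 8.8074

8.8074


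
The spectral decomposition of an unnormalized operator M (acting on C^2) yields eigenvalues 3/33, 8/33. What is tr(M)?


tr(M) = sum of eigenvalues
= 3/33 + 8/33
= 11/33
= 0.3333

0.3333


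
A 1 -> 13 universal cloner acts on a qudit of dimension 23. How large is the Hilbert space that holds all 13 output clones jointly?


Output space = H^(tensor 13) where dim(H) = 23
dim = 23^13
= 529 (after 2 factors)
= 12167 (after 3 factors)
= 279841 (after 4 factors)
= 6436343 (after 5 factors)
= 148035889 (after 6 factors)
= 3404825447 (after 7 factors)
= 78310985281 (after 8 factors)
= 1801152661463 (after 9 factors)
= 41426511213649 (after 10 factors)
= 952809757913927 (after 11 factors)
= 21914624432020321 (after 12 factors)
= 504036361936467383 (after 13 factors)
= 504036361936467383

504036361936467383


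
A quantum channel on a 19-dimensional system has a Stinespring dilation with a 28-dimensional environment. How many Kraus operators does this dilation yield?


Tracing out the environment in an orthonormal basis {|i>_E} gives Kraus operators K_i = <i|_E U |0>_E.
Number of Kraus operators = dim(H_env) = d_env
= 28

28


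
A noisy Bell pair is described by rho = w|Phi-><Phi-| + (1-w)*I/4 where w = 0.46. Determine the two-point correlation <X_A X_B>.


|Phi-> = (|00> - |11>)/sqrt(2)
For the pure Bell state, <X_A X_B> = -1 (Bell-state Pauli correlator).
The maximally-mixed part I/4 has tr(I/4 * P tensor P) = 0 for any traceless Pauli P.
So <X_A X_B>_rho = w * (-1) + (1 - w) * 0
= 0.46 * (-1)
= -0.4600

-0.4600


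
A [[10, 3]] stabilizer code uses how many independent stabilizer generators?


For an [[n,k]] stabilizer code:
Number of stabilizer generators = n - k
= 10 - 3
= 7

7


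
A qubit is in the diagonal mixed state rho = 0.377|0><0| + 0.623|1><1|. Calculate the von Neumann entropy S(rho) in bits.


S = -p*log2(p) - (1-p)*log2(1-p)
p = 0.3770, 1-p = 0.6230
= -0.3770 * log2(0.3770) - 0.6230 * log2(0.6230)
= -(-0.5306) - (-0.4253)
= 0.9559

0.9559


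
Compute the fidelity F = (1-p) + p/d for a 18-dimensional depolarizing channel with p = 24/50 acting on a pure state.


F = (1-p) + p/d
= (1 - 0.4800) + 0.4800/18
= 0.5200 + 0.0267
= 0.5467

0.5467


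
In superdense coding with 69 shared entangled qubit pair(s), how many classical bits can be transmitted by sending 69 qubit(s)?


Superdense coding allows 2 classical bits per shared entangled pair.
69 pair(s) -> 2 * 69 = 138 classical bits

138


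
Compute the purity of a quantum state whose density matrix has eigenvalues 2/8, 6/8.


tr(rho^2) = sum of eigenvalues squared
= (2/8)^2 + (6/8)^2
= (4 + 36) / 64
= 40/64
= 0.6250

0.6250


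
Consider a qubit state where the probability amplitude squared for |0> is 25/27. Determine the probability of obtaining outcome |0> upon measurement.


|alpha|^2 = 25/27 = 0.9259
|beta|^2 = 1 - 25/27 = 2/27 = 0.0741
P(|0>) = |alpha|^2 = 0.9259

0.9259


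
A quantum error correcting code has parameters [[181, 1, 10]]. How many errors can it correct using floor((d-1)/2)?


Code parameters: [[181, 1, 10]], distance d = 10.
Number of correctable errors = floor((d-1)/2)
= floor((10 - 1)/2)
= floor(9/2)
= 4

4


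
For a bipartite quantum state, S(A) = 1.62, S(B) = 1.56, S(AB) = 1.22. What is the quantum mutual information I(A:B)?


I(A:B) = S(A) + S(B) - S(AB)
= 1.62 + 1.56 - 1.22
= 1.9600

1.9600


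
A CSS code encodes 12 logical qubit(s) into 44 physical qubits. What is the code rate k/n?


Code rate R = k/n
= 12/44
= 0.2727

0.2727


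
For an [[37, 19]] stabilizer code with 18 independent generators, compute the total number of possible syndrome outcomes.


Each stabilizer generator gives a binary (+1 or -1) measurement outcome.
With 18 independent generators:
Total syndromes = 2^18
= 262144

262144


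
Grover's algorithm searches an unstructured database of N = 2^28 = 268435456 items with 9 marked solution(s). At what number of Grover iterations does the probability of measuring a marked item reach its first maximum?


After j Grover iterations the success probability is P(j) = sin^2((2j+1)*theta), where sin(theta) = sqrt(k/N).
N = 2^28 = 268435456, k = 9
sin(theta) = sqrt(k/N) = 0.0001831054688
theta = arcsin(sqrt(k/N)) = 0.0001831054698 rad
P(j) reaches its first maximum when (2j+1)*theta is as close as possible to pi/2, i.e. j = round(pi/(4*theta) - 1/2).
pi/(4*theta) - 1/2 = 4288.8211
(For comparison, the common estimate pi/4 * sqrt(N/k) = 4289.3212; the exact maximiser is used here.)
Optimal iterations = 4289

4289


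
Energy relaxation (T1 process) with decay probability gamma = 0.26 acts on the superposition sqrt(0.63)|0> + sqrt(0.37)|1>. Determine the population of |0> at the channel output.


For amplitude damping with parameter gamma on state sqrt(a)|0> + sqrt(b)|1>:
alpha^2 = 0.63, beta^2 = 0.37
P(|0>) = alpha^2 + gamma * beta^2
= 0.63 + 0.26 * 0.37
= 0.63 + 0.0962
= 0.7262

0.7262


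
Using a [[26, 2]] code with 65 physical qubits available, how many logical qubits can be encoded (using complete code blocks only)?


Each code block uses 26 physical qubits for 2 logical qubit(s).
Number of complete blocks = floor(65 / 26) = 2
Logical qubits = 2 * 2
= 4

4


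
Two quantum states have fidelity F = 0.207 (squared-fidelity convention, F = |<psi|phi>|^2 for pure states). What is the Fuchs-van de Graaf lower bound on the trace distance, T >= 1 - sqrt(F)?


Fuchs-van de Graaf (squared-fidelity convention): 1 - sqrt(F) <= T <= sqrt(1 - F).
Lower bound: T >= 1 - sqrt(F)
sqrt(F) = sqrt(0.207) = 0.4550
T >= 1 - 0.4550
T >= 0.5450

0.5450


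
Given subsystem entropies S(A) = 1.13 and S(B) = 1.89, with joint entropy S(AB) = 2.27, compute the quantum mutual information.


I(A:B) = S(A) + S(B) - S(AB)
= 1.13 + 1.89 - 2.27
= 0.7500

0.7500


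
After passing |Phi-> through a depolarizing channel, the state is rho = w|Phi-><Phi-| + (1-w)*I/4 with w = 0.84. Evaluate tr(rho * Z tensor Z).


|Phi-> = (|00> - |11>)/sqrt(2)
For the pure Bell state, <Z_A Z_B> = +1 (Bell-state Pauli correlator).
The maximally-mixed part I/4 has tr(I/4 * P tensor P) = 0 for any traceless Pauli P.
So <Z_A Z_B>_rho = w * (+1) + (1 - w) * 0
= 0.84 * (+1)
= 0.8400

0.8400


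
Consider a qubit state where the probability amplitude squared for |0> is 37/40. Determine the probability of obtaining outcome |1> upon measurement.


|alpha|^2 = 37/40 = 0.9250
|beta|^2 = 1 - 37/40 = 3/40 = 0.0750
P(|1>) = |beta|^2 = 0.0750

0.0750


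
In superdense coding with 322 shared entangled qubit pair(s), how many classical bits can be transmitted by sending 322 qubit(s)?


Superdense coding allows 2 classical bits per shared entangled pair.
322 pair(s) -> 2 * 322 = 644 classical bits

644


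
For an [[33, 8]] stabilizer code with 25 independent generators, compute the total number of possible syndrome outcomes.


Each stabilizer generator gives a binary (+1 or -1) measurement outcome.
With 25 independent generators:
Total syndromes = 2^25
= 33554432

33554432


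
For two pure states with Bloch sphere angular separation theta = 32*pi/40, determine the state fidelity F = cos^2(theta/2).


For states separated by angle theta on Bloch sphere:
F = cos^2(theta/2)
theta = 32*pi/40 = 2.5133
theta/2 = 1.2566
cos(theta/2) = 0.3090
F = 0.0955

0.0955


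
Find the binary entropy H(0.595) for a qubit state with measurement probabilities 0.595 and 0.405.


S = -p*log2(p) - (1-p)*log2(1-p)
p = 0.5950, 1-p = 0.4050
= -0.5950 * log2(0.5950) - 0.4050 * log2(0.4050)
= -(-0.4457) - (-0.5281)
= 0.9738

0.9738


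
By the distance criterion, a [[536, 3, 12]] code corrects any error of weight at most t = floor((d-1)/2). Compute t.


Code parameters: [[536, 3, 12]], distance d = 12.
Number of correctable errors = floor((d-1)/2)
= floor((12 - 1)/2)
= floor(11/2)
= 5

5
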